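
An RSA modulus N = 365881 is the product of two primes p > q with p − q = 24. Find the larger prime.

Since p = q + 24, we have 365881 = q(q + 24), so q² + 24q − 365881 = 0.
Discriminant: 24² + 4·365881 = 576 + 1463524 = 1464100; √1464100 = 1210.
q = (−24 + 1210)/2 = 593, and p = q + 24 = 617.
Check: 593 · 617 = 365881.

617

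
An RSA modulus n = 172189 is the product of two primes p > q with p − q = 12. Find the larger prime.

Since p = q + 12, we have 172189 = q(q + 12), so q² + 12q − 172189 = 0.
Discriminant: 12² + 4·172189 = 144 + 688756 = 688900; √688900 = 830.
q = (−12 + 830)/2 = 409, and p = q + 12 = 421.
Check: 409 · 421 = 172189.

421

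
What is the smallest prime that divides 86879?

86879 is odd.
Digit sum 38, not divisible by 3.
Ends in 9: not divisible by 5.
7: 86879 = 7·12411 + 2
11: 86879 = 11·7898 + 1
13: 86879 = 13·6683

13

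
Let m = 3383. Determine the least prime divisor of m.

3383 is odd.
Digit sum 17, not divisible by 3.
Ends in 3: not divisible by 5.
7: 3383 = 7·483 + 2
11: 3383 = 11·307 + 6
13: 3383 = 13·260 + 3
17: 3383 = 17·199

17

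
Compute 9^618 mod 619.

9^1 ≡ 9 (mod 619)
9^2 ≡ 9^2 = 81 ≡ 81 (mod 619)
9^4 ≡ 81^2 = 6561 ≡ 371 (mod 619)
9^8 ≡ 371^2 = 137641 ≡ 223 (mod 619)
9^16 ≡ 223^2 = 49729 ≡ 209 (mod 619)
9^32 ≡ 209^2 = 43681 ≡ 351 (mod 619)
9^64 ≡ 351^2 = 123201 ≡ 20 (mod 619)
9^128 ≡ 20^2 = 400 ≡ 400 (mod 619)
9^256 ≡ 400^2 = 160000 ≡ 298 (mod 619)
9^512 ≡ 298^2 = 88804 ≡ 287 (mod 619)
618 = 512 + 64 + 32 + 8 + 2 in binary powers of 2.
So 9^618 ≡ 287 · 20 · 351 · 223 · 81 ≡ 1 (mod 619).
Since the result is 1, base 9 gives no evidence that 619 is composite.

1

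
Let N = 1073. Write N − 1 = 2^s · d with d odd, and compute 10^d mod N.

1046

1073 − 1 = 1072 = 2^4 · 67, so d = 67.
10^1 ≡ 10 (mod 1073)
10^2 ≡ 10^2 = 100 ≡ 100 (mod 1073)
10^4 ≡ 100^2 = 10000 ≡ 343 (mod 1073)
10^8 ≡ 343^2 = 117649 ≡ 692 (mod 1073)
10^16 ≡ 692^2 = 478864 ≡ 306 (mod 1073)
10^32 ≡ 306^2 = 93636 ≡ 285 (mod 1073)
10^64 ≡ 285^2 = 81225 ≡ 750 (mod 1073)
67 = 64 + 2 + 1 in binary powers of 2.
So 10^67 ≡ 750 · 100 · 10 ≡ 1046 (mod 1073).
Squaring chain: 1046 → 729 → 306 → 285; never reaches −1, so base 10 is a Miller–Rabin witness that 1073 is composite.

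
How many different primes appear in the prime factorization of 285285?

6

285285 = 3 · 95095
95095 = 5 · 19019
19019 = 7 · 2717
2717 = 11 · 247
247 = 13 · 19
285285 = 3 · 5 · 7 · 11 · 13 · 19, which has 6 distinct prime factors.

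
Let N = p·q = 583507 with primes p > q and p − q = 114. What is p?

823

Since p = q + 114, we have 583507 = q(q + 114), so q² + 114q − 583507 = 0.
Discriminant: 114² + 4·583507 = 12996 + 2334028 = 2347024; √2347024 = 1532.
q = (−114 + 1532)/2 = 709, and p = q + 114 = 823.
Check: 709 · 823 = 583507.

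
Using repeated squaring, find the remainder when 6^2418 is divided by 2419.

6^1 ≡ 6 (mod 2419)
6^2 ≡ 6^2 = 36 ≡ 36 (mod 2419)
6^4 ≡ 36^2 = 1296 ≡ 1296 (mod 2419)
6^8 ≡ 1296^2 = 1679616 ≡ 830 (mod 2419)
6^16 ≡ 830^2 = 688900 ≡ 1904 (mod 2419)
6^32 ≡ 1904^2 = 3625216 ≡ 1554 (mod 2419)
6^64 ≡ 1554^2 = 2414916 ≡ 754 (mod 2419)
6^128 ≡ 754^2 = 568516 ≡ 51 (mod 2419)
6^256 ≡ 51^2 = 2601 ≡ 182 (mod 2419)
6^512 ≡ 182^2 = 33124 ≡ 1677 (mod 2419)
6^1024 ≡ 1677^2 = 2812329 ≡ 1451 (mod 2419)
6^2048 ≡ 1451^2 = 2105401 ≡ 871 (mod 2419)
2418 = 2048 + 256 + 64 + 32 + 16 + 2 in binary powers of 2.
So 6^2418 ≡ 871 · 182 · 754 · 1554 · 1904 · 36 ≡ 1673 (mod 2419).
Since 1673 ≠ 1, base 6 is a Fermat witness: 2419 is composite.

1673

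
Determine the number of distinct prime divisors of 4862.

4

4862 = 2 · 2431
2431 = 11 · 221
221 = 13 · 17
4862 = 2 · 11 · 13 · 17, which has 4 distinct prime factors.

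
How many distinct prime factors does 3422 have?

3422 = 2 · 1711
1711 = 29 · 59
3422 = 2 · 29 · 59, which has 3 distinct prime factors.

3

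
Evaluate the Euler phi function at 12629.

12384

Factor: 12629 = 73 · 173.
φ(12629) = (73−1) · (173−1) = 72 · 172 = 12384.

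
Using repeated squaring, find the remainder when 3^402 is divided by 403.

287

3^1 ≡ 3 (mod 403)
3^2 ≡ 3^2 = 9 ≡ 9 (mod 403)
3^4 ≡ 9^2 = 81 ≡ 81 (mod 403)
3^8 ≡ 81^2 = 6561 ≡ 113 (mod 403)
3^16 ≡ 113^2 = 12769 ≡ 276 (mod 403)
3^32 ≡ 276^2 = 76176 ≡ 9 (mod 403)
3^64 ≡ 9^2 = 81 ≡ 81 (mod 403)
3^128 ≡ 81^2 = 6561 ≡ 113 (mod 403)
3^256 ≡ 113^2 = 12769 ≡ 276 (mod 403)
402 = 256 + 128 + 16 + 2 in binary powers of 2.
So 3^402 ≡ 276 · 113 · 276 · 9 ≡ 287 (mod 403).
Since 287 ≠ 1, base 3 is a Fermat witness: 403 is composite.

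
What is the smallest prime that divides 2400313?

73

2400313 is odd.
Digit sum 13, not divisible by 3.
Ends in 3: not divisible by 5.
7: 2400313 = 7·342901 + 6
11: 2400313 = 11·218210 + 3
13: 2400313 = 13·184639 + 6
17: 2400313 = 17·141194 + 15
19: 2400313 = 19·126332 + 5
23: 2400313 = 23·104361 + 10
29: 2400313 = 29·82769 + 12
31: 2400313 = 31·77429 + 14
37: 2400313 = 37·64873 + 12
41: 2400313 = 41·58544 + 9
43: 2400313 = 43·55821 + 10
47: 2400313 = 47·51070 + 23
53: 2400313 = 53·45288 + 49
59: 2400313 = 59·40683 + 16
61: 2400313 = 61·39349 + 24
67: 2400313 = 67·35825 + 38
71: 2400313 = 71·33807 + 16
73: 2400313 = 73·32881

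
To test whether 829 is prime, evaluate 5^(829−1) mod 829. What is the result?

5^1 ≡ 5 (mod 829)
5^2 ≡ 5^2 = 25 ≡ 25 (mod 829)
5^4 ≡ 25^2 = 625 ≡ 625 (mod 829)
5^8 ≡ 625^2 = 390625 ≡ 166 (mod 829)
5^16 ≡ 166^2 = 27556 ≡ 199 (mod 829)
5^32 ≡ 199^2 = 39601 ≡ 638 (mod 829)
5^64 ≡ 638^2 = 407044 ≡ 5 (mod 829)
5^128 ≡ 5^2 = 25 ≡ 25 (mod 829)
5^256 ≡ 25^2 = 625 ≡ 625 (mod 829)
5^512 ≡ 625^2 = 390625 ≡ 166 (mod 829)
828 = 512 + 256 + 32 + 16 + 8 + 4 in binary powers of 2.
So 5^828 ≡ 166 · 625 · 638 · 199 · 166 · 625 ≡ 1 (mod 829).
Since the result is 1, base 5 gives no evidence that 829 is composite.

1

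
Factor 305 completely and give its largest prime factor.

305 = 5 · 61
61 is prime.
So 305 = 5 · 61; the largest prime factor is 61.

61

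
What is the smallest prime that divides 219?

219 is odd.
Digit sum 12, divisible by 3.

3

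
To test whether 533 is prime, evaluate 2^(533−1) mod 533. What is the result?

406

2^1 ≡ 2 (mod 533)
2^2 ≡ 2^2 = 4 ≡ 4 (mod 533)
2^4 ≡ 4^2 = 16 ≡ 16 (mod 533)
2^8 ≡ 16^2 = 256 ≡ 256 (mod 533)
2^16 ≡ 256^2 = 65536 ≡ 510 (mod 533)
2^32 ≡ 510^2 = 260100 ≡ 529 (mod 533)
2^64 ≡ 529^2 = 279841 ≡ 16 (mod 533)
2^128 ≡ 16^2 = 256 ≡ 256 (mod 533)
2^256 ≡ 256^2 = 65536 ≡ 510 (mod 533)
2^512 ≡ 510^2 = 260100 ≡ 529 (mod 533)
532 = 512 + 16 + 4 in binary powers of 2.
So 2^532 ≡ 529 · 510 · 16 ≡ 406 (mod 533).
Since 406 ≠ 1, base 2 is a Fermat witness: 533 is composite.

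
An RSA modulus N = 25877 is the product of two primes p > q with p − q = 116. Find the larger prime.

Since p = q + 116, we have 25877 = q(q + 116), so q² + 116q − 25877 = 0.
Discriminant: 116² + 4·25877 = 13456 + 103508 = 116964; √116964 = 342.
q = (−116 + 342)/2 = 113, and p = q + 116 = 229.
Check: 113 · 229 = 25877.

229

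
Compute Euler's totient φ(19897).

19600

Factor: 19897 = 101 · 197.
φ(19897) = (101−1) · (197−1) = 100 · 196 = 19600.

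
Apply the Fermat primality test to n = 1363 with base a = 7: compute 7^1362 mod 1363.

545

7^1 ≡ 7 (mod 1363)
7^2 ≡ 7^2 = 49 ≡ 49 (mod 1363)
7^4 ≡ 49^2 = 2401 ≡ 1038 (mod 1363)
7^8 ≡ 1038^2 = 1077444 ≡ 674 (mod 1363)
7^16 ≡ 674^2 = 454276 ≡ 397 (mod 1363)
7^32 ≡ 397^2 = 157609 ≡ 864 (mod 1363)
7^64 ≡ 864^2 = 746496 ≡ 935 (mod 1363)
7^128 ≡ 935^2 = 874225 ≡ 542 (mod 1363)
7^256 ≡ 542^2 = 293764 ≡ 719 (mod 1363)
7^512 ≡ 719^2 = 516961 ≡ 384 (mod 1363)
7^1024 ≡ 384^2 = 147456 ≡ 252 (mod 1363)
1362 = 1024 + 256 + 64 + 16 + 2 in binary powers of 2.
So 7^1362 ≡ 252 · 719 · 935 · 397 · 49 ≡ 545 (mod 1363).
Since 545 ≠ 1, base 7 is a Fermat witness: 1363 is composite.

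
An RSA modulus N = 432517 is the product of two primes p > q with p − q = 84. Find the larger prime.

Since p = q + 84, we have 432517 = q(q + 84), so q² + 84q − 432517 = 0.
Discriminant: 84² + 4·432517 = 7056 + 1730068 = 1737124; √1737124 = 1318.
q = (−84 + 1318)/2 = 617, and p = q + 84 = 701.
Check: 617 · 701 = 432517.

701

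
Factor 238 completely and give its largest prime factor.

238 = 2 · 119
119 = 7 · 17
17 is prime.
So 238 = 2 · 7 · 17; the largest prime factor is 17.

17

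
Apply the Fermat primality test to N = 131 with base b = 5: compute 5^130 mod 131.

1

5^1 ≡ 5 (mod 131)
5^2 ≡ 5^2 = 25 ≡ 25 (mod 131)
5^4 ≡ 25^2 = 625 ≡ 101 (mod 131)
5^8 ≡ 101^2 = 10201 ≡ 114 (mod 131)
5^16 ≡ 114^2 = 12996 ≡ 27 (mod 131)
5^32 ≡ 27^2 = 729 ≡ 74 (mod 131)
5^64 ≡ 74^2 = 5476 ≡ 105 (mod 131)
5^128 ≡ 105^2 = 11025 ≡ 21 (mod 131)
130 = 128 + 2 in binary powers of 2.
So 5^130 ≡ 21 · 25 ≡ 1 (mod 131).
Since the result is 1, base 5 gives no evidence that 131 is composite.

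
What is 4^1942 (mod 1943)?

4^1 ≡ 4 (mod 1943)
4^2 ≡ 4^2 = 16 ≡ 16 (mod 1943)
4^4 ≡ 16^2 = 256 ≡ 256 (mod 1943)
4^8 ≡ 256^2 = 65536 ≡ 1417 (mod 1943)
4^16 ≡ 1417^2 = 2007889 ≡ 770 (mod 1943)
4^32 ≡ 770^2 = 592900 ≡ 285 (mod 1943)
4^64 ≡ 285^2 = 81225 ≡ 1562 (mod 1943)
4^128 ≡ 1562^2 = 2439844 ≡ 1379 (mod 1943)
4^256 ≡ 1379^2 = 1901641 ≡ 1387 (mod 1943)
4^512 ≡ 1387^2 = 1923769 ≡ 199 (mod 1943)
4^1024 ≡ 199^2 = 39601 ≡ 741 (mod 1943)
1942 = 1024 + 512 + 256 + 128 + 16 + 4 + 2 in binary powers of 2.
So 4^1942 ≡ 741 · 199 · 1387 · 1379 · 770 · 256 · 16 ≡ 864 (mod 1943).
Since 864 ≠ 1, base 4 is a Fermat witness: 1943 is composite.

864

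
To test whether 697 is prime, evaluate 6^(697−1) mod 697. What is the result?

305

6^1 ≡ 6 (mod 697)
6^2 ≡ 6^2 = 36 ≡ 36 (mod 697)
6^4 ≡ 36^2 = 1296 ≡ 599 (mod 697)
6^8 ≡ 599^2 = 358801 ≡ 543 (mod 697)
6^16 ≡ 543^2 = 294849 ≡ 18 (mod 697)
6^32 ≡ 18^2 = 324 ≡ 324 (mod 697)
6^64 ≡ 324^2 = 104976 ≡ 426 (mod 697)
6^128 ≡ 426^2 = 181476 ≡ 256 (mod 697)
6^256 ≡ 256^2 = 65536 ≡ 18 (mod 697)
6^512 ≡ 18^2 = 324 ≡ 324 (mod 697)
696 = 512 + 128 + 32 + 16 + 8 in binary powers of 2.
So 6^696 ≡ 324 · 256 · 324 · 18 · 543 ≡ 305 (mod 697).
Since 305 ≠ 1, base 6 is a Fermat witness: 697 is composite.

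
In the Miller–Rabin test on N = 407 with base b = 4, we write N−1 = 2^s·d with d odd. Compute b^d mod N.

284

407 − 1 = 406 = 2^1 · 203, so d = 203.
4^1 ≡ 4 (mod 407)
4^2 ≡ 4^2 = 16 ≡ 16 (mod 407)
4^4 ≡ 16^2 = 256 ≡ 256 (mod 407)
4^8 ≡ 256^2 = 65536 ≡ 9 (mod 407)
4^16 ≡ 9^2 = 81 ≡ 81 (mod 407)
4^32 ≡ 81^2 = 6561 ≡ 49 (mod 407)
4^64 ≡ 49^2 = 2401 ≡ 366 (mod 407)
4^128 ≡ 366^2 = 133956 ≡ 53 (mod 407)
203 = 128 + 64 + 8 + 2 + 1 in binary powers of 2.
So 4^203 ≡ 53 · 366 · 9 · 16 · 4 ≡ 284 (mod 407).
Squaring chain: 284; never reaches −1, so base 4 is a Miller–Rabin witness that 407 is composite.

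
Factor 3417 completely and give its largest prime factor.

67

3417 = 3 · 1139
1139 = 17 · 67
67 is prime.
So 3417 = 3 · 17 · 67; the largest prime factor is 67.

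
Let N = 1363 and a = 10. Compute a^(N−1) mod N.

10^1 ≡ 10 (mod 1363)
10^2 ≡ 10^2 = 100 ≡ 100 (mod 1363)
10^4 ≡ 100^2 = 10000 ≡ 459 (mod 1363)
10^8 ≡ 459^2 = 210681 ≡ 779 (mod 1363)
10^16 ≡ 779^2 = 606841 ≡ 306 (mod 1363)
10^32 ≡ 306^2 = 93636 ≡ 952 (mod 1363)
10^64 ≡ 952^2 = 906304 ≡ 1272 (mod 1363)
10^128 ≡ 1272^2 = 1617984 ≡ 103 (mod 1363)
10^256 ≡ 103^2 = 10609 ≡ 1068 (mod 1363)
10^512 ≡ 1068^2 = 1140624 ≡ 1156 (mod 1363)
10^1024 ≡ 1156^2 = 1336336 ≡ 596 (mod 1363)
1362 = 1024 + 256 + 64 + 16 + 2 in binary powers of 2.
So 10^1362 ≡ 596 · 1068 · 1272 · 306 · 100 ≡ 63 (mod 1363).
Since 63 ≠ 1, base 10 is a Fermat witness: 1363 is composite.

63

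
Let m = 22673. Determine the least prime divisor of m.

7

22673 is odd.
Digit sum 20, not divisible by 3.
Ends in 3: not divisible by 5.
7: 22673 = 7·3239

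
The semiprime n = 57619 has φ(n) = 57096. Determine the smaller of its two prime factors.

φ(n) = (p−1)(q−1) = n − (p+q) + 1, so p + q = 57619 − 57096 + 1 = 524.
p and q are the roots of t² − 524t + 57619 = 0.
Discriminant: 524² − 4·57619 = 274576 − 230476 = 44100; √44100 = 210.
q = (524 − 210)/2 = 157, p = (524 + 210)/2 = 367.
Check: 157 · 367 = 57619.

157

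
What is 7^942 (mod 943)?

156

7^1 ≡ 7 (mod 943)
7^2 ≡ 7^2 = 49 ≡ 49 (mod 943)
7^4 ≡ 49^2 = 2401 ≡ 515 (mod 943)
7^8 ≡ 515^2 = 265225 ≡ 242 (mod 943)
7^16 ≡ 242^2 = 58564 ≡ 98 (mod 943)
7^32 ≡ 98^2 = 9604 ≡ 174 (mod 943)
7^64 ≡ 174^2 = 30276 ≡ 100 (mod 943)
7^128 ≡ 100^2 = 10000 ≡ 570 (mod 943)
7^256 ≡ 570^2 = 324900 ≡ 508 (mod 943)
7^512 ≡ 508^2 = 258064 ≡ 625 (mod 943)
942 = 512 + 256 + 128 + 32 + 8 + 4 + 2 in binary powers of 2.
So 7^942 ≡ 625 · 508 · 570 · 174 · 242 · 515 · 49 ≡ 156 (mod 943).
Since 156 ≠ 1, base 7 is a Fermat witness: 943 is composite.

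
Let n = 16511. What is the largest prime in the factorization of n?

79

16511 = 11 · 1501
1501 = 19 · 79
79 is prime.
So 16511 = 11 · 19 · 79; the largest prime factor is 79.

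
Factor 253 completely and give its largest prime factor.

253 = 11 · 23
23 is prime.
So 253 = 11 · 23; the largest prime factor is 23.

23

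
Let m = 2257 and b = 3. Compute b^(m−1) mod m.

3^1 ≡ 3 (mod 2257)
3^2 ≡ 3^2 = 9 ≡ 9 (mod 2257)
3^4 ≡ 9^2 = 81 ≡ 81 (mod 2257)
3^8 ≡ 81^2 = 6561 ≡ 2047 (mod 2257)
3^16 ≡ 2047^2 = 4190209 ≡ 1217 (mod 2257)
3^32 ≡ 1217^2 = 1481089 ≡ 497 (mod 2257)
3^64 ≡ 497^2 = 247009 ≡ 996 (mod 2257)
3^128 ≡ 996^2 = 992016 ≡ 1193 (mod 2257)
3^256 ≡ 1193^2 = 1423249 ≡ 1339 (mod 2257)
3^512 ≡ 1339^2 = 1792921 ≡ 863 (mod 2257)
3^1024 ≡ 863^2 = 744769 ≡ 2216 (mod 2257)
3^2048 ≡ 2216^2 = 4910656 ≡ 1681 (mod 2257)
2256 = 2048 + 128 + 64 + 16 in binary powers of 2.
So 3^2256 ≡ 1681 · 1193 · 996 · 1217 ≡ 729 (mod 2257).
Since 729 ≠ 1, base 3 is a Fermat witness: 2257 is composite.

729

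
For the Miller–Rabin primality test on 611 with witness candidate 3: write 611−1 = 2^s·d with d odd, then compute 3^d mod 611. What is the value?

165

611 − 1 = 610 = 2^1 · 305, so d = 305.
3^1 ≡ 3 (mod 611)
3^2 ≡ 3^2 = 9 ≡ 9 (mod 611)
3^4 ≡ 9^2 = 81 ≡ 81 (mod 611)
3^8 ≡ 81^2 = 6561 ≡ 451 (mod 611)
3^16 ≡ 451^2 = 203401 ≡ 549 (mod 611)
3^32 ≡ 549^2 = 301401 ≡ 178 (mod 611)
3^64 ≡ 178^2 = 31684 ≡ 523 (mod 611)
3^128 ≡ 523^2 = 273529 ≡ 412 (mod 611)
3^256 ≡ 412^2 = 169744 ≡ 497 (mod 611)
305 = 256 + 32 + 16 + 1 in binary powers of 2.
So 3^305 ≡ 497 · 178 · 549 · 3 ≡ 165 (mod 611).
Squaring chain: 165; never reaches −1, so base 3 is a Miller–Rabin witness that 611 is composite.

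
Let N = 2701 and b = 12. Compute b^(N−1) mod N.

12^1 ≡ 12 (mod 2701)
12^2 ≡ 12^2 = 144 ≡ 144 (mod 2701)
12^4 ≡ 144^2 = 20736 ≡ 1829 (mod 2701)
12^8 ≡ 1829^2 = 3345241 ≡ 1403 (mod 2701)
12^16 ≡ 1403^2 = 1968409 ≡ 2081 (mod 2701)
12^32 ≡ 2081^2 = 4330561 ≡ 858 (mod 2701)
12^64 ≡ 858^2 = 736164 ≡ 1492 (mod 2701)
12^128 ≡ 1492^2 = 2226064 ≡ 440 (mod 2701)
12^256 ≡ 440^2 = 193600 ≡ 1829 (mod 2701)
12^512 ≡ 1829^2 = 3345241 ≡ 1403 (mod 2701)
12^1024 ≡ 1403^2 = 1968409 ≡ 2081 (mod 2701)
12^2048 ≡ 2081^2 = 4330561 ≡ 858 (mod 2701)
2700 = 2048 + 512 + 128 + 8 + 4 in binary powers of 2.
So 12^2700 ≡ 858 · 1403 · 440 · 1403 · 1829 ≡ 1 (mod 2701).
Since the result is 1, base 12 gives no evidence that 2701 is composite.

1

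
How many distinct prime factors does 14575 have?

3

14575 = 5^2 · 583
583 = 11 · 53
14575 = 5^2 · 11 · 53, which has 3 distinct prime factors.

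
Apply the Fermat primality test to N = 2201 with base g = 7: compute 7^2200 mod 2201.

955

7^1 ≡ 7 (mod 2201)
7^2 ≡ 7^2 = 49 ≡ 49 (mod 2201)
7^4 ≡ 49^2 = 2401 ≡ 200 (mod 2201)
7^8 ≡ 200^2 = 40000 ≡ 382 (mod 2201)
7^16 ≡ 382^2 = 145924 ≡ 658 (mod 2201)
7^32 ≡ 658^2 = 432964 ≡ 1568 (mod 2201)
7^64 ≡ 1568^2 = 2458624 ≡ 107 (mod 2201)
7^128 ≡ 107^2 = 11449 ≡ 444 (mod 2201)
7^256 ≡ 444^2 = 197136 ≡ 1247 (mod 2201)
7^512 ≡ 1247^2 = 1555009 ≡ 1103 (mod 2201)
7^1024 ≡ 1103^2 = 1216609 ≡ 1657 (mod 2201)
7^2048 ≡ 1657^2 = 2745649 ≡ 1002 (mod 2201)
2200 = 2048 + 128 + 16 + 8 in binary powers of 2.
So 7^2200 ≡ 1002 · 444 · 658 · 382 ≡ 955 (mod 2201).
Since 955 ≠ 1, base 7 is a Fermat witness: 2201 is composite.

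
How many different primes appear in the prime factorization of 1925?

1925 = 5^2 · 77
77 = 7 · 11
1925 = 5^2 · 7 · 11, which has 3 distinct prime factors.

3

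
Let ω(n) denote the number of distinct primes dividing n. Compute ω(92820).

92820 = 2^2 · 23205
23205 = 3 · 7735
7735 = 5 · 1547
1547 = 7 · 221
221 = 13 · 17
92820 = 2^2 · 3 · 5 · 7 · 13 · 17, which has 6 distinct prime factors.

6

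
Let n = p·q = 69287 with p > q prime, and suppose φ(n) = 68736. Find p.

φ(n) = (p−1)(q−1) = n − (p+q) + 1, so p + q = 69287 − 68736 + 1 = 552.
p and q are the roots of t² − 552t + 69287 = 0.
Discriminant: 552² − 4·69287 = 304704 − 277148 = 27556; √27556 = 166.
q = (552 − 166)/2 = 193, p = (552 + 166)/2 = 359.
Check: 193 · 359 = 69287.

359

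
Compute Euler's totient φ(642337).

619920

Factor: 642337 = 71 · 83 · 109.
φ(642337) = (71−1) · (83−1) · (109−1) = 70 · 82 · 108 = 619920.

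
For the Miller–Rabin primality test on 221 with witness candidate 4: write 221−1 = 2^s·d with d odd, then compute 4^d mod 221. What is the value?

221 − 1 = 220 = 2^2 · 55, so d = 55.
4^1 ≡ 4 (mod 221)
4^2 ≡ 4^2 = 16 ≡ 16 (mod 221)
4^4 ≡ 16^2 = 256 ≡ 35 (mod 221)
4^8 ≡ 35^2 = 1225 ≡ 120 (mod 221)
4^16 ≡ 120^2 = 14400 ≡ 35 (mod 221)
4^32 ≡ 35^2 = 1225 ≡ 120 (mod 221)
55 = 32 + 16 + 4 + 2 + 1 in binary powers of 2.
So 4^55 ≡ 120 · 35 · 35 · 16 · 4 ≡ 30 (mod 221).
Squaring chain: 30 → 16; never reaches −1, so base 4 is a Miller–Rabin witness that 221 is composite.

30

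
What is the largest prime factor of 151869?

71

151869 = 3 · 50623
50623 = 23 · 2201
2201 = 31 · 71
71 is prime.
So 151869 = 3 · 23 · 31 · 71; the largest prime factor is 71.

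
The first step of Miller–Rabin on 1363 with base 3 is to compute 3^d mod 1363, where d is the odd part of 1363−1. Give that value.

1363 − 1 = 1362 = 2^1 · 681, so d = 681.
3^1 ≡ 3 (mod 1363)
3^2 ≡ 3^2 = 9 ≡ 9 (mod 1363)
3^4 ≡ 9^2 = 81 ≡ 81 (mod 1363)
3^8 ≡ 81^2 = 6561 ≡ 1109 (mod 1363)
3^16 ≡ 1109^2 = 1229881 ≡ 455 (mod 1363)
3^32 ≡ 455^2 = 207025 ≡ 1212 (mod 1363)
3^64 ≡ 1212^2 = 1468944 ≡ 993 (mod 1363)
3^128 ≡ 993^2 = 986049 ≡ 600 (mod 1363)
3^256 ≡ 600^2 = 360000 ≡ 168 (mod 1363)
3^512 ≡ 168^2 = 28224 ≡ 964 (mod 1363)
681 = 512 + 128 + 32 + 8 + 1 in binary powers of 2.
So 3^681 ≡ 964 · 600 · 1212 · 1109 · 3 ≡ 108 (mod 1363).
Squaring chain: 108; never reaches −1, so base 3 is a Miller–Rabin witness that 1363 is composite.

108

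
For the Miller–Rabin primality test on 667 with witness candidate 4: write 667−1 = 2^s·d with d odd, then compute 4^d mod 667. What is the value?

667 − 1 = 666 = 2^1 · 333, so d = 333.
4^1 ≡ 4 (mod 667)
4^2 ≡ 4^2 = 16 ≡ 16 (mod 667)
4^4 ≡ 16^2 = 256 ≡ 256 (mod 667)
4^8 ≡ 256^2 = 65536 ≡ 170 (mod 667)
4^16 ≡ 170^2 = 28900 ≡ 219 (mod 667)
4^32 ≡ 219^2 = 47961 ≡ 604 (mod 667)
4^64 ≡ 604^2 = 364816 ≡ 634 (mod 667)
4^128 ≡ 634^2 = 401956 ≡ 422 (mod 667)
4^256 ≡ 422^2 = 178084 ≡ 662 (mod 667)
333 = 256 + 64 + 8 + 4 + 1 in binary powers of 2.
So 4^333 ≡ 662 · 634 · 170 · 256 · 4 ≡ 179 (mod 667).
Squaring chain: 179; never reaches −1, so base 4 is a Miller–Rabin witness that 667 is composite.

179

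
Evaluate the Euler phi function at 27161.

26832

Factor: 27161 = 157 · 173.
φ(27161) = (157−1) · (173−1) = 156 · 172 = 26832.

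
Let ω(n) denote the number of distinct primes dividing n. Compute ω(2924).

3

2924 = 2^2 · 731
731 = 17 · 43
2924 = 2^2 · 17 · 43, which has 3 distinct prime factors.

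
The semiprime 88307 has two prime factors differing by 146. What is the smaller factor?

233

Since p = q + 146, we have 88307 = q(q + 146), so q² + 146q − 88307 = 0.
Discriminant: 146² + 4·88307 = 21316 + 353228 = 374544; √374544 = 612.
q = (−146 + 612)/2 = 233, and p = q + 146 = 379.
Check: 233 · 379 = 88307.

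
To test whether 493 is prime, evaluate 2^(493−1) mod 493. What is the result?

2^1 ≡ 2 (mod 493)
2^2 ≡ 2^2 = 4 ≡ 4 (mod 493)
2^4 ≡ 4^2 = 16 ≡ 16 (mod 493)
2^8 ≡ 16^2 = 256 ≡ 256 (mod 493)
2^16 ≡ 256^2 = 65536 ≡ 460 (mod 493)
2^32 ≡ 460^2 = 211600 ≡ 103 (mod 493)
2^64 ≡ 103^2 = 10609 ≡ 256 (mod 493)
2^128 ≡ 256^2 = 65536 ≡ 460 (mod 493)
2^256 ≡ 460^2 = 211600 ≡ 103 (mod 493)
492 = 256 + 128 + 64 + 32 + 8 + 4 in binary powers of 2.
So 2^492 ≡ 103 · 460 · 256 · 103 · 256 · 16 ≡ 373 (mod 493).
Since 373 ≠ 1, base 2 is a Fermat witness: 493 is composite.

373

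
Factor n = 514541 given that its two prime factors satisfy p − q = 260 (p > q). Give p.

859

Since p = q + 260, we have 514541 = q(q + 260), so q² + 260q − 514541 = 0.
Discriminant: 260² + 4·514541 = 67600 + 2058164 = 2125764; √2125764 = 1458.
q = (−260 + 1458)/2 = 599, and p = q + 260 = 859.
Check: 599 · 859 = 514541.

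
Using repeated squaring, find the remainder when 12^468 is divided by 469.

12^1 ≡ 12 (mod 469)
12^2 ≡ 12^2 = 144 ≡ 144 (mod 469)
12^4 ≡ 144^2 = 20736 ≡ 100 (mod 469)
12^8 ≡ 100^2 = 10000 ≡ 151 (mod 469)
12^16 ≡ 151^2 = 22801 ≡ 289 (mod 469)
12^32 ≡ 289^2 = 83521 ≡ 39 (mod 469)
12^64 ≡ 39^2 = 1521 ≡ 114 (mod 469)
12^128 ≡ 114^2 = 12996 ≡ 333 (mod 469)
12^256 ≡ 333^2 = 110889 ≡ 205 (mod 469)
468 = 256 + 128 + 64 + 16 + 4 in binary powers of 2.
So 12^468 ≡ 205 · 333 · 114 · 289 · 100 ≡ 330 (mod 469).
Since 330 ≠ 1, base 12 is a Fermat witness: 469 is composite.

330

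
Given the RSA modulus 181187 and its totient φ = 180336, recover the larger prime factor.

φ(n) = (p−1)(q−1) = n − (p+q) + 1, so p + q = 181187 − 180336 + 1 = 852.
p and q are the roots of t² − 852t + 181187 = 0.
Discriminant: 852² − 4·181187 = 725904 − 724748 = 1156; √1156 = 34.
q = (852 − 34)/2 = 409, p = (852 + 34)/2 = 443.
Check: 409 · 443 = 181187.

443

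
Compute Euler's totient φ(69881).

Factor: 69881 = 7 · 67 · 149.
φ(69881) = (7−1) · (67−1) · (149−1) = 6 · 66 · 148 = 58608.

58608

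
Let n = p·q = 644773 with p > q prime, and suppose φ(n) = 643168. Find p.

809

φ(n) = (p−1)(q−1) = n − (p+q) + 1, so p + q = 644773 − 643168 + 1 = 1606.
p and q are the roots of t² − 1606t + 644773 = 0.
Discriminant: 1606² − 4·644773 = 2579236 − 2579092 = 144; √144 = 12.
q = (1606 − 12)/2 = 797, p = (1606 + 12)/2 = 809.
Check: 797 · 809 = 644773.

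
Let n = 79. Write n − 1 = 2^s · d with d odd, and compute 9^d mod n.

79 − 1 = 78 = 2^1 · 39, so d = 39.
9^1 ≡ 9 (mod 79)
9^2 ≡ 9^2 = 81 ≡ 2 (mod 79)
9^4 ≡ 2^2 = 4 ≡ 4 (mod 79)
9^8 ≡ 4^2 = 16 ≡ 16 (mod 79)
9^16 ≡ 16^2 = 256 ≡ 19 (mod 79)
9^32 ≡ 19^2 = 361 ≡ 45 (mod 79)
39 = 32 + 4 + 2 + 1 in binary powers of 2.
So 9^39 ≡ 45 · 4 · 2 · 9 ≡ 1 (mod 79).
Since 9^d ≡ 1 (mod 79), base 9 does not prove 79 composite.

1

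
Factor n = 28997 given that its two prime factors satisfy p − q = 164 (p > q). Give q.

107

Since p = q + 164, we have 28997 = q(q + 164), so q² + 164q − 28997 = 0.
Discriminant: 164² + 4·28997 = 26896 + 115988 = 142884; √142884 = 378.
q = (−164 + 378)/2 = 107, and p = q + 164 = 271.
Check: 107 · 271 = 28997.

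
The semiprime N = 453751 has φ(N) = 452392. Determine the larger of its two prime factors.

773

φ(n) = (p−1)(q−1) = n − (p+q) + 1, so p + q = 453751 − 452392 + 1 = 1360.
p and q are the roots of t² − 1360t + 453751 = 0.
Discriminant: 1360² − 4·453751 = 1849600 − 1815004 = 34596; √34596 = 186.
q = (1360 − 186)/2 = 587, p = (1360 + 186)/2 = 773.
Check: 587 · 773 = 453751.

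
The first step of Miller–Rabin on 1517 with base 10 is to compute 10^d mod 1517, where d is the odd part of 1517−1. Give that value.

1517 − 1 = 1516 = 2^2 · 379, so d = 379.
10^1 ≡ 10 (mod 1517)
10^2 ≡ 10^2 = 100 ≡ 100 (mod 1517)
10^4 ≡ 100^2 = 10000 ≡ 898 (mod 1517)
10^8 ≡ 898^2 = 806404 ≡ 877 (mod 1517)
10^16 ≡ 877^2 = 769129 ≡ 10 (mod 1517)
10^32 ≡ 10^2 = 100 ≡ 100 (mod 1517)
10^64 ≡ 100^2 = 10000 ≡ 898 (mod 1517)
10^128 ≡ 898^2 = 806404 ≡ 877 (mod 1517)
10^256 ≡ 877^2 = 769129 ≡ 10 (mod 1517)
379 = 256 + 64 + 32 + 16 + 8 + 2 + 1 in binary powers of 2.
So 10^379 ≡ 10 · 898 · 100 · 10 · 877 · 100 · 10 ≡ 898 (mod 1517).
Squaring chain: 898 → 877; never reaches −1, so base 10 is a Miller–Rabin witness that 1517 is composite.

898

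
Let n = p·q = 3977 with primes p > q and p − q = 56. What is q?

Since p = q + 56, we have 3977 = q(q + 56), so q² + 56q − 3977 = 0.
Discriminant: 56² + 4·3977 = 3136 + 15908 = 19044; √19044 = 138.
q = (−56 + 138)/2 = 41, and p = q + 56 = 97.
Check: 41 · 97 = 3977.

41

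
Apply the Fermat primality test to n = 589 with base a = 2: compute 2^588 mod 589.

2^1 ≡ 2 (mod 589)
2^2 ≡ 2^2 = 4 ≡ 4 (mod 589)
2^4 ≡ 4^2 = 16 ≡ 16 (mod 589)
2^8 ≡ 16^2 = 256 ≡ 256 (mod 589)
2^16 ≡ 256^2 = 65536 ≡ 157 (mod 589)
2^32 ≡ 157^2 = 24649 ≡ 500 (mod 589)
2^64 ≡ 500^2 = 250000 ≡ 264 (mod 589)
2^128 ≡ 264^2 = 69696 ≡ 194 (mod 589)
2^256 ≡ 194^2 = 37636 ≡ 529 (mod 589)
2^512 ≡ 529^2 = 279841 ≡ 66 (mod 589)
588 = 512 + 64 + 8 + 4 in binary powers of 2.
So 2^588 ≡ 66 · 264 · 256 · 16 ≡ 163 (mod 589).
Since 163 ≠ 1, base 2 is a Fermat witness: 589 is composite.

163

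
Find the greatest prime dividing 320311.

320311 = 59 · 5429
5429 = 61 · 89
89 is prime.
So 320311 = 59 · 61 · 89; the largest prime factor is 89.

89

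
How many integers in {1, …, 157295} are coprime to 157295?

124416

Factor: 157295 = 5 · 163 · 193.
φ(157295) = (5−1) · (163−1) · (193−1) = 4 · 162 · 192 = 124416.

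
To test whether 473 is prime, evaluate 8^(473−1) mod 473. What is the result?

8^1 ≡ 8 (mod 473)
8^2 ≡ 8^2 = 64 ≡ 64 (mod 473)
8^4 ≡ 64^2 = 4096 ≡ 312 (mod 473)
8^8 ≡ 312^2 = 97344 ≡ 379 (mod 473)
8^16 ≡ 379^2 = 143641 ≡ 322 (mod 473)
8^32 ≡ 322^2 = 103684 ≡ 97 (mod 473)
8^64 ≡ 97^2 = 9409 ≡ 422 (mod 473)
8^128 ≡ 422^2 = 178084 ≡ 236 (mod 473)
8^256 ≡ 236^2 = 55696 ≡ 355 (mod 473)
472 = 256 + 128 + 64 + 16 + 8 in binary powers of 2.
So 8^472 ≡ 355 · 236 · 422 · 322 · 379 ≡ 262 (mod 473).
Since 262 ≠ 1, base 8 is a Fermat witness: 473 is composite.

262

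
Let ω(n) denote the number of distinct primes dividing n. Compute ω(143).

143 = 11 · 13
143 = 11 · 13, which has 2 distinct prime factors.

2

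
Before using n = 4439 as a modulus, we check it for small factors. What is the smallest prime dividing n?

4439 is odd.
Digit sum 20, not divisible by 3.
Ends in 9: not divisible by 5.
7: 4439 = 7·634 + 1
11: 4439 = 11·403 + 6
13: 4439 = 13·341 + 6
17: 4439 = 17·261 + 2
19: 4439 = 19·233 + 12
23: 4439 = 23·193

23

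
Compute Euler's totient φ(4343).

Factor: 4343 = 43 · 101.
φ(4343) = (43−1) · (101−1) = 42 · 100 = 4200.

4200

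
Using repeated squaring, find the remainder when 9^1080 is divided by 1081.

9^1 ≡ 9 (mod 1081)
9^2 ≡ 9^2 = 81 ≡ 81 (mod 1081)
9^4 ≡ 81^2 = 6561 ≡ 75 (mod 1081)
9^8 ≡ 75^2 = 5625 ≡ 220 (mod 1081)
9^16 ≡ 220^2 = 48400 ≡ 836 (mod 1081)
9^32 ≡ 836^2 = 698896 ≡ 570 (mod 1081)
9^64 ≡ 570^2 = 324900 ≡ 600 (mod 1081)
9^128 ≡ 600^2 = 360000 ≡ 27 (mod 1081)
9^256 ≡ 27^2 = 729 ≡ 729 (mod 1081)
9^512 ≡ 729^2 = 531441 ≡ 670 (mod 1081)
9^1024 ≡ 670^2 = 448900 ≡ 285 (mod 1081)
1080 = 1024 + 32 + 16 + 8 in binary powers of 2.
So 9^1080 ≡ 285 · 570 · 836 · 220 ≡ 679 (mod 1081).
Since 679 ≠ 1, base 9 is a Fermat witness: 1081 is composite.

679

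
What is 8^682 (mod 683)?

1

8^1 ≡ 8 (mod 683)
8^2 ≡ 8^2 = 64 ≡ 64 (mod 683)
8^4 ≡ 64^2 = 4096 ≡ 681 (mod 683)
8^8 ≡ 681^2 = 463761 ≡ 4 (mod 683)
8^16 ≡ 4^2 = 16 ≡ 16 (mod 683)
8^32 ≡ 16^2 = 256 ≡ 256 (mod 683)
8^64 ≡ 256^2 = 65536 ≡ 651 (mod 683)
8^128 ≡ 651^2 = 423801 ≡ 341 (mod 683)
8^256 ≡ 341^2 = 116281 ≡ 171 (mod 683)
8^512 ≡ 171^2 = 29241 ≡ 555 (mod 683)
682 = 512 + 128 + 32 + 8 + 2 in binary powers of 2.
So 8^682 ≡ 555 · 341 · 256 · 4 · 64 ≡ 1 (mod 683).
Since the result is 1, base 8 gives no evidence that 683 is composite.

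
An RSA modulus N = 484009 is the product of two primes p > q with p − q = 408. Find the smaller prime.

521

Since p = q + 408, we have 484009 = q(q + 408), so q² + 408q − 484009 = 0.
Discriminant: 408² + 4·484009 = 166464 + 1936036 = 2102500; √2102500 = 1450.
q = (−408 + 1450)/2 = 521, and p = q + 408 = 929.
Check: 521 · 929 = 484009.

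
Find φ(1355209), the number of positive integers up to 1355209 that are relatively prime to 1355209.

1315776

Factor: 1355209 = 67 · 113 · 179.
φ(1355209) = (67−1) · (113−1) · (179−1) = 66 · 112 · 178 = 1315776.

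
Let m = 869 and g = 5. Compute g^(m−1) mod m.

356

5^1 ≡ 5 (mod 869)
5^2 ≡ 5^2 = 25 ≡ 25 (mod 869)
5^4 ≡ 25^2 = 625 ≡ 625 (mod 869)
5^8 ≡ 625^2 = 390625 ≡ 444 (mod 869)
5^16 ≡ 444^2 = 197136 ≡ 742 (mod 869)
5^32 ≡ 742^2 = 550564 ≡ 487 (mod 869)
5^64 ≡ 487^2 = 237169 ≡ 801 (mod 869)
5^128 ≡ 801^2 = 641601 ≡ 279 (mod 869)
5^256 ≡ 279^2 = 77841 ≡ 500 (mod 869)
5^512 ≡ 500^2 = 250000 ≡ 597 (mod 869)
868 = 512 + 256 + 64 + 32 + 4 in binary powers of 2.
So 5^868 ≡ 597 · 500 · 801 · 487 · 625 ≡ 356 (mod 869).
Since 356 ≠ 1, base 5 is a Fermat witness: 869 is composite.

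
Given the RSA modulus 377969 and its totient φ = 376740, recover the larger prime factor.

631

φ(n) = (p−1)(q−1) = n − (p+q) + 1, so p + q = 377969 − 376740 + 1 = 1230.
p and q are the roots of t² − 1230t + 377969 = 0.
Discriminant: 1230² − 4·377969 = 1512900 − 1511876 = 1024; √1024 = 32.
q = (1230 − 32)/2 = 599, p = (1230 + 32)/2 = 631.
Check: 599 · 631 = 377969.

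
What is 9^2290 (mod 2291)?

9^1 ≡ 9 (mod 2291)
9^2 ≡ 9^2 = 81 ≡ 81 (mod 2291)
9^4 ≡ 81^2 = 6561 ≡ 1979 (mod 2291)
9^8 ≡ 1979^2 = 3916441 ≡ 1122 (mod 2291)
9^16 ≡ 1122^2 = 1258884 ≡ 1125 (mod 2291)
9^32 ≡ 1125^2 = 1265625 ≡ 993 (mod 2291)
9^64 ≡ 993^2 = 986049 ≡ 919 (mod 2291)
9^128 ≡ 919^2 = 844561 ≡ 1473 (mod 2291)
9^256 ≡ 1473^2 = 2169729 ≡ 152 (mod 2291)
9^512 ≡ 152^2 = 23104 ≡ 194 (mod 2291)
9^1024 ≡ 194^2 = 37636 ≡ 980 (mod 2291)
9^2048 ≡ 980^2 = 960400 ≡ 471 (mod 2291)
2290 = 2048 + 128 + 64 + 32 + 16 + 2 in binary powers of 2.
So 9^2290 ≡ 471 · 1473 · 919 · 993 · 1125 · 81 ≡ 426 (mod 2291).
Since 426 ≠ 1, base 9 is a Fermat witness: 2291 is composite.

426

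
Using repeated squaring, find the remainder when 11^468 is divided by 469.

148

11^1 ≡ 11 (mod 469)
11^2 ≡ 11^2 = 121 ≡ 121 (mod 469)
11^4 ≡ 121^2 = 14641 ≡ 102 (mod 469)
11^8 ≡ 102^2 = 10404 ≡ 86 (mod 469)
11^16 ≡ 86^2 = 7396 ≡ 361 (mod 469)
11^32 ≡ 361^2 = 130321 ≡ 408 (mod 469)
11^64 ≡ 408^2 = 166464 ≡ 438 (mod 469)
11^128 ≡ 438^2 = 191844 ≡ 23 (mod 469)
11^256 ≡ 23^2 = 529 ≡ 60 (mod 469)
468 = 256 + 128 + 64 + 16 + 4 in binary powers of 2.
So 11^468 ≡ 60 · 23 · 438 · 361 · 102 ≡ 148 (mod 469).
Since 148 ≠ 1, base 11 is a Fermat witness: 469 is composite.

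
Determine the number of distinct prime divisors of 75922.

75922 = 2 · 37961
37961 = 7 · 5423
5423 = 11 · 493
493 = 17 · 29
75922 = 2 · 7 · 11 · 17 · 29, which has 5 distinct prime factors.

5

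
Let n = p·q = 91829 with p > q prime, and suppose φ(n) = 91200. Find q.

229

φ(n) = (p−1)(q−1) = n − (p+q) + 1, so p + q = 91829 − 91200 + 1 = 630.
p and q are the roots of t² − 630t + 91829 = 0.
Discriminant: 630² − 4·91829 = 396900 − 367316 = 29584; √29584 = 172.
q = (630 − 172)/2 = 229, p = (630 + 172)/2 = 401.
Check: 229 · 401 = 91829.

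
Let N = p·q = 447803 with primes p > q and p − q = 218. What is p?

Since p = q + 218, we have 447803 = q(q + 218), so q² + 218q − 447803 = 0.
Discriminant: 218² + 4·447803 = 47524 + 1791212 = 1838736; √1838736 = 1356.
q = (−218 + 1356)/2 = 569, and p = q + 218 = 787.
Check: 569 · 787 = 447803.

787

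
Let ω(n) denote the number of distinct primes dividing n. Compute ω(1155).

4

1155 = 3 · 385
385 = 5 · 77
77 = 7 · 11
1155 = 3 · 5 · 7 · 11, which has 4 distinct prime factors.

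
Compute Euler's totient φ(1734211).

Factor: 1734211 = 103 · 113 · 149.
φ(1734211) = (103−1) · (113−1) · (149−1) = 102 · 112 · 148 = 1690752.

1690752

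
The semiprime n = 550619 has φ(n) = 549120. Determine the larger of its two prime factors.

φ(n) = (p−1)(q−1) = n − (p+q) + 1, so p + q = 550619 − 549120 + 1 = 1500.
p and q are the roots of t² − 1500t + 550619 = 0.
Discriminant: 1500² − 4·550619 = 2250000 − 2202476 = 47524; √47524 = 218.
q = (1500 − 218)/2 = 641, p = (1500 + 218)/2 = 859.
Check: 641 · 859 = 550619.

859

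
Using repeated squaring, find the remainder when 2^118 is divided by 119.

30

2^1 ≡ 2 (mod 119)
2^2 ≡ 2^2 = 4 ≡ 4 (mod 119)
2^4 ≡ 4^2 = 16 ≡ 16 (mod 119)
2^8 ≡ 16^2 = 256 ≡ 18 (mod 119)
2^16 ≡ 18^2 = 324 ≡ 86 (mod 119)
2^32 ≡ 86^2 = 7396 ≡ 18 (mod 119)
2^64 ≡ 18^2 = 324 ≡ 86 (mod 119)
118 = 64 + 32 + 16 + 4 + 2 in binary powers of 2.
So 2^118 ≡ 86 · 18 · 86 · 16 · 4 ≡ 30 (mod 119).
Since 30 ≠ 1, base 2 is a Fermat witness: 119 is composite.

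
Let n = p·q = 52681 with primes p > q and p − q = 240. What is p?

379

Since p = q + 240, we have 52681 = q(q + 240), so q² + 240q − 52681 = 0.
Discriminant: 240² + 4·52681 = 57600 + 210724 = 268324; √268324 = 518.
q = (−240 + 518)/2 = 139, and p = q + 240 = 379.
Check: 139 · 379 = 52681.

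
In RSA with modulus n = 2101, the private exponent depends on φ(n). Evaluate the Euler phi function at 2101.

1900

Factor: 2101 = 11 · 191.
φ(2101) = (11−1) · (191−1) = 10 · 190 = 1900.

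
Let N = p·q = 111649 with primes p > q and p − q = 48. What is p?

359

Since p = q + 48, we have 111649 = q(q + 48), so q² + 48q − 111649 = 0.
Discriminant: 48² + 4·111649 = 2304 + 446596 = 448900; √448900 = 670.
q = (−48 + 670)/2 = 311, and p = q + 48 = 359.
Check: 311 · 359 = 111649.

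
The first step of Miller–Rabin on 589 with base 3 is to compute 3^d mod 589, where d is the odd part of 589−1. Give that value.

426

589 − 1 = 588 = 2^2 · 147, so d = 147.
3^1 ≡ 3 (mod 589)
3^2 ≡ 3^2 = 9 ≡ 9 (mod 589)
3^4 ≡ 9^2 = 81 ≡ 81 (mod 589)
3^8 ≡ 81^2 = 6561 ≡ 82 (mod 589)
3^16 ≡ 82^2 = 6724 ≡ 245 (mod 589)
3^32 ≡ 245^2 = 60025 ≡ 536 (mod 589)
3^64 ≡ 536^2 = 287296 ≡ 453 (mod 589)
3^128 ≡ 453^2 = 205209 ≡ 237 (mod 589)
147 = 128 + 16 + 2 + 1 in binary powers of 2.
So 3^147 ≡ 237 · 245 · 9 · 3 ≡ 426 (mod 589).
Squaring chain: 426 → 64; never reaches −1, so base 3 is a Miller–Rabin witness that 589 is composite.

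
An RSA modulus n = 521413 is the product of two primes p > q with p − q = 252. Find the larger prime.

859

Since p = q + 252, we have 521413 = q(q + 252), so q² + 252q − 521413 = 0.
Discriminant: 252² + 4·521413 = 63504 + 2085652 = 2149156; √2149156 = 1466.
q = (−252 + 1466)/2 = 607, and p = q + 252 = 859.
Check: 607 · 859 = 521413.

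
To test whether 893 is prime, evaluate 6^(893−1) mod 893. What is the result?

6^1 ≡ 6 (mod 893)
6^2 ≡ 6^2 = 36 ≡ 36 (mod 893)
6^4 ≡ 36^2 = 1296 ≡ 403 (mod 893)
6^8 ≡ 403^2 = 162409 ≡ 776 (mod 893)
6^16 ≡ 776^2 = 602176 ≡ 294 (mod 893)
6^32 ≡ 294^2 = 86436 ≡ 708 (mod 893)
6^64 ≡ 708^2 = 501264 ≡ 291 (mod 893)
6^128 ≡ 291^2 = 84681 ≡ 739 (mod 893)
6^256 ≡ 739^2 = 546121 ≡ 498 (mod 893)
6^512 ≡ 498^2 = 248004 ≡ 643 (mod 893)
892 = 512 + 256 + 64 + 32 + 16 + 8 + 4 in binary powers of 2.
So 6^892 ≡ 643 · 498 · 291 · 708 · 294 · 776 · 403 ≡ 291 (mod 893).
Since 291 ≠ 1, base 6 is a Fermat witness: 893 is composite.

291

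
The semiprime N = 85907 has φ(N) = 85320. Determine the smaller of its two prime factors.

271

φ(n) = (p−1)(q−1) = n − (p+q) + 1, so p + q = 85907 − 85320 + 1 = 588.
p and q are the roots of t² − 588t + 85907 = 0.
Discriminant: 588² − 4·85907 = 345744 − 343628 = 2116; √2116 = 46.
q = (588 − 46)/2 = 271, p = (588 + 46)/2 = 317.
Check: 271 · 317 = 85907.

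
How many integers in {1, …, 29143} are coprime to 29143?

Factor: 29143 = 151 · 193.
φ(29143) = (151−1) · (193−1) = 150 · 192 = 28800.

28800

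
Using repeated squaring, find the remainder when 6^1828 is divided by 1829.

1823

6^1 ≡ 6 (mod 1829)
6^2 ≡ 6^2 = 36 ≡ 36 (mod 1829)
6^4 ≡ 36^2 = 1296 ≡ 1296 (mod 1829)
6^8 ≡ 1296^2 = 1679616 ≡ 594 (mod 1829)
6^16 ≡ 594^2 = 352836 ≡ 1668 (mod 1829)
6^32 ≡ 1668^2 = 2782224 ≡ 315 (mod 1829)
6^64 ≡ 315^2 = 99225 ≡ 459 (mod 1829)
6^128 ≡ 459^2 = 210681 ≡ 346 (mod 1829)
6^256 ≡ 346^2 = 119716 ≡ 831 (mod 1829)
6^512 ≡ 831^2 = 690561 ≡ 1028 (mod 1829)
6^1024 ≡ 1028^2 = 1056784 ≡ 1451 (mod 1829)
1828 = 1024 + 512 + 256 + 32 + 4 in binary powers of 2.
So 6^1828 ≡ 1451 · 1028 · 831 · 315 · 1296 ≡ 1823 (mod 1829).
Since 1823 ≠ 1, base 6 is a Fermat witness: 1829 is composite.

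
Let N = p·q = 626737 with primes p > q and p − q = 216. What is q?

Since p = q + 216, we have 626737 = q(q + 216), so q² + 216q − 626737 = 0.
Discriminant: 216² + 4·626737 = 46656 + 2506948 = 2553604; √2553604 = 1598.
q = (−216 + 1598)/2 = 691, and p = q + 216 = 907.
Check: 691 · 907 = 626737.

691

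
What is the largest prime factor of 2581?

2581 = 29 · 89
89 is prime.
So 2581 = 29 · 89; the largest prime factor is 89.

89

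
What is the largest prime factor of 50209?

59

50209 = 23 · 2183
2183 = 37 · 59
59 is prime.
So 50209 = 23 · 37 · 59; the largest prime factor is 59.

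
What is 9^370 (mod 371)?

9^1 ≡ 9 (mod 371)
9^2 ≡ 9^2 = 81 ≡ 81 (mod 371)
9^4 ≡ 81^2 = 6561 ≡ 254 (mod 371)
9^8 ≡ 254^2 = 64516 ≡ 333 (mod 371)
9^16 ≡ 333^2 = 110889 ≡ 331 (mod 371)
9^32 ≡ 331^2 = 109561 ≡ 116 (mod 371)
9^64 ≡ 116^2 = 13456 ≡ 100 (mod 371)
9^128 ≡ 100^2 = 10000 ≡ 354 (mod 371)
9^256 ≡ 354^2 = 125316 ≡ 289 (mod 371)
370 = 256 + 64 + 32 + 16 + 2 in binary powers of 2.
So 9^370 ≡ 289 · 100 · 116 · 331 · 81 ≡ 275 (mod 371).
Since 275 ≠ 1, base 9 is a Fermat witness: 371 is composite.

275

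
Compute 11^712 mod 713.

11^1 ≡ 11 (mod 713)
11^2 ≡ 11^2 = 121 ≡ 121 (mod 713)
11^4 ≡ 121^2 = 14641 ≡ 381 (mod 713)
11^8 ≡ 381^2 = 145161 ≡ 422 (mod 713)
11^16 ≡ 422^2 = 178084 ≡ 547 (mod 713)
11^32 ≡ 547^2 = 299209 ≡ 462 (mod 713)
11^64 ≡ 462^2 = 213444 ≡ 257 (mod 713)
11^128 ≡ 257^2 = 66049 ≡ 453 (mod 713)
11^256 ≡ 453^2 = 205209 ≡ 578 (mod 713)
11^512 ≡ 578^2 = 334084 ≡ 400 (mod 713)
712 = 512 + 128 + 64 + 8 in binary powers of 2.
So 11^712 ≡ 400 · 453 · 257 · 422 ≡ 514 (mod 713).
Since 514 ≠ 1, base 11 is a Fermat witness: 713 is composite.

514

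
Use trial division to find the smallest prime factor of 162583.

19

162583 is odd.
Digit sum 25, not divisible by 3.
Ends in 3: not divisible by 5.
7: 162583 = 7·23226 + 1
11: 162583 = 11·14780 + 3
13: 162583 = 13·12506 + 5
17: 162583 = 17·9563 + 12
19: 162583 = 19·8557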